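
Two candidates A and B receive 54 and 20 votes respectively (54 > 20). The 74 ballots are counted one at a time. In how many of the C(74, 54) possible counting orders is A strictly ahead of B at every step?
Strict-lead orderings = 270616965258363416

Total orderings of the 74 votes with 54 for A: C(74, 54) = 588989865562320376. By the Bertrand ballot formula (Cycle Lemma / reflection principle), the number of orderings in which A is strictly ahead of B throughout is (p − q)/(p + q) · C(p + q, p) = (54 − 20)/(54 + 20) · 588989865562320376 = 270616965258363416.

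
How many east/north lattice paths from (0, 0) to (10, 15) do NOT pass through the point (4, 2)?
Number of paths = 2861780

Total paths from (0, 0) to (10, 15): C(25, 10) = 3268760. Paths through (4, 2): (paths (0, 0) → (4, 2)) × (paths (4, 2) → (10, 15)) = C(6, 4) · C(19, 6) = 15 · 27132 = 406980. Avoidance count = 3268760 − 406980 = 2861780.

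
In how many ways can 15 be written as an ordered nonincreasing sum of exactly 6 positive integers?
p(15, 6 parts) = 26

Partitions of n into exactly k parts ↔ partitions of n − k into at most k parts (subtract 1 from each part). For n = 15, k = 6, the partitions are: 10+1+1+1+1+1, 9+2+1+1+1+1, 8+3+1+1+1+1, 8+2+2+1+1+1, 7+4+1+1+1+1, 7+3+2+1+1+1, 7+2+2+2+1+1, 6+5+1+1+1+1, 6+4+2+1+1+1, 6+3+3+1+1+1, 6+3+2+2+1+1, 6+2+2+2+2+1, 5+5+2+1+1+1, 5+4+3+1+1+1, 5+4+2+2+1+1, 5+3+3+2+1+1, 5+3+2+2+2+1, 5+2+2+2+2+2, 4+4+4+1+1+1, 4+4+3+2+1+1, 4+4+2+2+2+1, 4+3+3+3+1+1, 4+3+3+2+2+1, 4+3+2+2+2+2, 3+3+3+3+2+1, 3+3+3+2+2+2. Count = 26.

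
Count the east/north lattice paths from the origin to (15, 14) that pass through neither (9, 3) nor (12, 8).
Number of paths = 65289440

Inclusion–exclusion. Total paths: C(29, 15) = 77558760. Through P₁: C(12, 9)·C(17, 6) = 2722720. Through P₂: C(20, 12)·C(9, 3) = 10581480. Since P₁ is strictly southwest of P₂, a monotone path through both must visit P₁ then P₂; paths through both = C(12, 9)·C(8, 3)·C(9, 3) = 1034880. Avoid both = 77558760 − 2722720 − 10581480 + 1034880 = 65289440.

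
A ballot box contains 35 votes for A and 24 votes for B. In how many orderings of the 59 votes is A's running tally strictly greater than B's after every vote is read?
Strict-lead orderings = 4032978938683695

Total orderings of the 59 votes with 35 for A: C(59, 35) = 21631432489303455. By the Bertrand ballot formula (Cycle Lemma / reflection principle), the number of orderings in which A is strictly ahead of B throughout is (p − q)/(p + q) · C(p + q, p) = (35 − 24)/(35 + 24) · 21631432489303455 = 4032978938683695.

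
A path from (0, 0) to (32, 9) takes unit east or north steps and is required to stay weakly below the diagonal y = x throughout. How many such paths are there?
Number of paths = 254795320

By the reflection principle (André's argument), the number of monotone paths to (32, 9) with n ≤ m that never go above y = x is C(41, 32) − C(41, 33) = 350343565 − 95548245 = 254795320.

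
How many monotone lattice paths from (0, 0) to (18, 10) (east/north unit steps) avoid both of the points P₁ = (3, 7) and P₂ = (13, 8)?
Number of paths = 8779620

Inclusion–exclusion. Total paths: C(28, 18) = 13123110. Through P₁: C(10, 3)·C(18, 15) = 97920. Through P₂: C(21, 13)·C(7, 5) = 4273290. Since P₁ is strictly southwest of P₂, a monotone path through both must visit P₁ then P₂; paths through both = C(10, 3)·C(11, 10)·C(7, 5) = 27720. Avoid both = 13123110 − 97920 − 4273290 + 27720 = 8779620.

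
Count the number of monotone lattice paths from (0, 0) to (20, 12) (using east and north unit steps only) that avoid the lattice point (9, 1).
Number of paths = 218738520

Total paths from (0, 0) to (20, 12): C(32, 20) = 225792840. Paths through (9, 1): (paths (0, 0) → (9, 1)) × (paths (9, 1) → (20, 12)) = C(10, 9) · C(22, 11) = 10 · 705432 = 7054320. Avoidance count = 225792840 − 7054320 = 218738520.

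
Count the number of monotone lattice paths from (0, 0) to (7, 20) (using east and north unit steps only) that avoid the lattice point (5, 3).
Number of paths = 878454

Total paths from (0, 0) to (7, 20): C(27, 7) = 888030. Paths through (5, 3): (paths (0, 0) → (5, 3)) × (paths (5, 3) → (7, 20)) = C(8, 5) · C(19, 2) = 56 · 171 = 9576. Avoidance count = 888030 − 9576 = 878454.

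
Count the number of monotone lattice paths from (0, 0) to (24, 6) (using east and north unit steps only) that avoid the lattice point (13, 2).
Number of paths = 450450

Total paths from (0, 0) to (24, 6): C(30, 24) = 593775. Paths through (13, 2): (paths (0, 0) → (13, 2)) × (paths (13, 2) → (24, 6)) = C(15, 13) · C(15, 11) = 105 · 1365 = 143325. Avoidance count = 593775 − 143325 = 450450.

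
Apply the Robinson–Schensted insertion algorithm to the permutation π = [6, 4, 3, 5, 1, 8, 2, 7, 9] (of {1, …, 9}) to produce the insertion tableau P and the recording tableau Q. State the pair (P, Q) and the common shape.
P = [1, 2, 7, 9] / [3, 5, 8] / [4] / [6];  Q = [1, 4, 6, 9] / [2, 7, 8] / [3] / [5];  common shape = (4, 3, 1, 1)

Row-insert the values π_1, π_2, … into P one at a time, bumping the leftmost entry strictly greater than the inserted value down to the next row. The recording tableau Q records, in position (i, j), the step at which that cell was added to P.
  Insert 6 (step 1): P = [6];  Q = [1]
  Insert 4 (step 2): P = [4] / [6];  Q = [1] / [2]
  Insert 3 (step 3): P = [3] / [4] / [6];  Q = [1] / [2] / [3]
  Insert 5 (step 4): P = [3, 5] / [4] / [6];  Q = [1, 4] / [2] / [3]
  Insert 1 (step 5): P = [1, 5] / [3] / [4] / [6];  Q = [1, 4] / [2] / [3] / [5]
  Insert 8 (step 6): P = [1, 5, 8] / [3] / [4] / [6];  Q = [1, 4, 6] / [2] / [3] / [5]
  Insert 2 (step 7): P = [1, 2, 8] / [3, 5] / [4] / [6];  Q = [1, 4, 6] / [2, 7] / [3] / [5]
  Insert 7 (step 8): P = [1, 2, 7] / [3, 5, 8] / [4] / [6];  Q = [1, 4, 6] / [2, 7, 8] / [3] / [5]
  Insert 9 (step 9): P = [1, 2, 7, 9] / [3, 5, 8] / [4] / [6];  Q = [1, 4, 6, 9] / [2, 7, 8] / [3] / [5]
Final shape: (4, 3, 1, 1).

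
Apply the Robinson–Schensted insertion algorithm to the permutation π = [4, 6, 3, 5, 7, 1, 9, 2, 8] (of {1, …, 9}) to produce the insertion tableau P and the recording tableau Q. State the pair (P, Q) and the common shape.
P = [1, 2, 7, 8] / [3, 5, 9] / [4, 6];  Q = [1, 2, 5, 7] / [3, 4, 9] / [6, 8];  common shape = (4, 3, 2)

Row-insert the values π_1, π_2, … into P one at a time, bumping the leftmost entry strictly greater than the inserted value down to the next row. The recording tableau Q records, in position (i, j), the step at which that cell was added to P.
  Insert 4 (step 1): P = [4];  Q = [1]
  Insert 6 (step 2): P = [4, 6];  Q = [1, 2]
  Insert 3 (step 3): P = [3, 6] / [4];  Q = [1, 2] / [3]
  Insert 5 (step 4): P = [3, 5] / [4, 6];  Q = [1, 2] / [3, 4]
  Insert 7 (step 5): P = [3, 5, 7] / [4, 6];  Q = [1, 2, 5] / [3, 4]
  Insert 1 (step 6): P = [1, 5, 7] / [3, 6] / [4];  Q = [1, 2, 5] / [3, 4] / [6]
  Insert 9 (step 7): P = [1, 5, 7, 9] / [3, 6] / [4];  Q = [1, 2, 5, 7] / [3, 4] / [6]
  Insert 2 (step 8): P = [1, 2, 7, 9] / [3, 5] / [4, 6];  Q = [1, 2, 5, 7] / [3, 4] / [6, 8]
  Insert 8 (step 9): P = [1, 2, 7, 8] / [3, 5, 9] / [4, 6];  Q = [1, 2, 5, 7] / [3, 4, 9] / [6, 8]
Final shape: (4, 3, 2).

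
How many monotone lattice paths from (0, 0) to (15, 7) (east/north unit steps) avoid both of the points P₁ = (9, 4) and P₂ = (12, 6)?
Number of paths = 64828

Inclusion–exclusion. Total paths: C(22, 15) = 170544. Through P₁: C(13, 9)·C(9, 6) = 60060. Through P₂: C(18, 12)·C(4, 3) = 74256. Since P₁ is strictly southwest of P₂, a monotone path through both must visit P₁ then P₂; paths through both = C(13, 9)·C(5, 3)·C(4, 3) = 28600. Avoid both = 170544 − 60060 − 74256 + 28600 = 64828.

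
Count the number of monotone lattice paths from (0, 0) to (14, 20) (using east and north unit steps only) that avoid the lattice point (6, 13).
Number of paths = 1217381220

Total paths from (0, 0) to (14, 20): C(34, 14) = 1391975640. Paths through (6, 13): (paths (0, 0) → (6, 13)) × (paths (6, 13) → (14, 20)) = C(19, 6) · C(15, 8) = 27132 · 6435 = 174594420. Avoidance count = 1391975640 − 174594420 = 1217381220.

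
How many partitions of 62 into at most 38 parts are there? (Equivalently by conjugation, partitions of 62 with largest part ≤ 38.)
p(62, parts ≤ 38) = 1294393

Use the recurrence p(n, m) = p(n, m−1) + p(n−m, m): either the largest part is < m (count p(n, m−1)) or the largest part is exactly m (remove one copy of m, count p(n−m, m)). With p(0, ·) = 1 this gives p(62, parts ≤ 38) = 1294393. (By conjugating Young diagrams, this also counts partitions of 62 into at most 38 parts.)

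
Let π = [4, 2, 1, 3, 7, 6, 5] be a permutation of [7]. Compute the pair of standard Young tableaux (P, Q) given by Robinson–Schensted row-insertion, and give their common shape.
P = [1, 3, 5] / [2, 6] / [4, 7];  Q = [1, 4, 5] / [2, 6] / [3, 7];  common shape = (3, 2, 2)

Row-insert the values π_1, π_2, … into P one at a time, bumping the leftmost entry strictly greater than the inserted value down to the next row. The recording tableau Q records, in position (i, j), the step at which that cell was added to P.
  Insert 4 (step 1): P = [4];  Q = [1]
  Insert 2 (step 2): P = [2] / [4];  Q = [1] / [2]
  Insert 1 (step 3): P = [1] / [2] / [4];  Q = [1] / [2] / [3]
  Insert 3 (step 4): P = [1, 3] / [2] / [4];  Q = [1, 4] / [2] / [3]
  Insert 7 (step 5): P = [1, 3, 7] / [2] / [4];  Q = [1, 4, 5] / [2] / [3]
  Insert 6 (step 6): P = [1, 3, 6] / [2, 7] / [4];  Q = [1, 4, 5] / [2, 6] / [3]
  Insert 5 (step 7): P = [1, 3, 5] / [2, 6] / [4, 7];  Q = [1, 4, 5] / [2, 6] / [3, 7]
Final shape: (3, 2, 2).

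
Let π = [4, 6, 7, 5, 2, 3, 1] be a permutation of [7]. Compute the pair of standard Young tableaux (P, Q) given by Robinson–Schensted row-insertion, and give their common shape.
P = [1, 3, 7] / [2, 5] / [4] / [6];  Q = [1, 2, 3] / [4, 6] / [5] / [7];  common shape = (3, 2, 1, 1)

Row-insert the values π_1, π_2, … into P one at a time, bumping the leftmost entry strictly greater than the inserted value down to the next row. The recording tableau Q records, in position (i, j), the step at which that cell was added to P.
  Insert 4 (step 1): P = [4];  Q = [1]
  Insert 6 (step 2): P = [4, 6];  Q = [1, 2]
  Insert 7 (step 3): P = [4, 6, 7];  Q = [1, 2, 3]
  Insert 5 (step 4): P = [4, 5, 7] / [6];  Q = [1, 2, 3] / [4]
  Insert 2 (step 5): P = [2, 5, 7] / [4] / [6];  Q = [1, 2, 3] / [4] / [5]
  Insert 3 (step 6): P = [2, 3, 7] / [4, 5] / [6];  Q = [1, 2, 3] / [4, 6] / [5]
  Insert 1 (step 7): P = [1, 3, 7] / [2, 5] / [4] / [6];  Q = [1, 2, 3] / [4, 6] / [5] / [7]
Final shape: (3, 2, 1, 1).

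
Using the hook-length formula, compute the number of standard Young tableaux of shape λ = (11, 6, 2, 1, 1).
# SYT of shape (11, 6, 2, 1, 1) = 45265220

Hook-length formula: f^λ = n! / Π hook(c), product over all cells c of the Young diagram. For λ = (11, 6, 2, 1, 1), n = 21 boxes. Hook lengths by row (left-to-right, top-to-bottom): [15, 12, 10, 9, 8, 7, 5, 4, 3, 2, 1]; [9, 6, 4, 3, 2, 1]; [4, 1]; [2]; [1]. Product of hooks = 1128701952000. So f^λ = 21! / 1128701952000 = 51090942171709440000 / 1128701952000 = 45265220.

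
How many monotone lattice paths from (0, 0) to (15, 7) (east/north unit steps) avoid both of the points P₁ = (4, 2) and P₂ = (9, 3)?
Number of paths = 77724

Inclusion–exclusion. Total paths: C(22, 15) = 170544. Through P₁: C(6, 4)·C(16, 11) = 65520. Through P₂: C(12, 9)·C(10, 6) = 46200. Since P₁ is strictly southwest of P₂, a monotone path through both must visit P₁ then P₂; paths through both = C(6, 4)·C(6, 5)·C(10, 6) = 18900. Avoid both = 170544 − 65520 − 46200 + 18900 = 77724.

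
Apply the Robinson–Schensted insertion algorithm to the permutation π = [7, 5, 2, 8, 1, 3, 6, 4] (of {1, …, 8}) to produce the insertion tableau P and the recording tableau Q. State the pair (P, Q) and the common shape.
P = [1, 3, 4] / [2, 6] / [5, 8] / [7];  Q = [1, 4, 7] / [2, 6] / [3, 8] / [5];  common shape = (3, 2, 2, 1)

Row-insert the values π_1, π_2, … into P one at a time, bumping the leftmost entry strictly greater than the inserted value down to the next row. The recording tableau Q records, in position (i, j), the step at which that cell was added to P.
  Insert 7 (step 1): P = [7];  Q = [1]
  Insert 5 (step 2): P = [5] / [7];  Q = [1] / [2]
  Insert 2 (step 3): P = [2] / [5] / [7];  Q = [1] / [2] / [3]
  Insert 8 (step 4): P = [2, 8] / [5] / [7];  Q = [1, 4] / [2] / [3]
  Insert 1 (step 5): P = [1, 8] / [2] / [5] / [7];  Q = [1, 4] / [2] / [3] / [5]
  Insert 3 (step 6): P = [1, 3] / [2, 8] / [5] / [7];  Q = [1, 4] / [2, 6] / [3] / [5]
  Insert 6 (step 7): P = [1, 3, 6] / [2, 8] / [5] / [7];  Q = [1, 4, 7] / [2, 6] / [3] / [5]
  Insert 4 (step 8): P = [1, 3, 4] / [2, 6] / [5, 8] / [7];  Q = [1, 4, 7] / [2, 6] / [3, 8] / [5]
Final shape: (3, 2, 2, 1).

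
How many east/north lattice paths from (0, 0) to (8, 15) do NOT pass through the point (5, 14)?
Number of paths = 443802

Total paths from (0, 0) to (8, 15): C(23, 8) = 490314. Paths through (5, 14): (paths (0, 0) → (5, 14)) × (paths (5, 14) → (8, 15)) = C(19, 5) · C(4, 3) = 11628 · 4 = 46512. Avoidance count = 490314 − 46512 = 443802.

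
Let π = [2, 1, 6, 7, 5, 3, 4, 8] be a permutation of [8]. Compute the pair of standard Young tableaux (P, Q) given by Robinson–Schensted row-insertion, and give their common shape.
P = [1, 3, 4, 8] / [2, 5, 7] / [6];  Q = [1, 3, 4, 8] / [2, 5, 7] / [6];  common shape = (4, 3, 1)

Row-insert the values π_1, π_2, … into P one at a time, bumping the leftmost entry strictly greater than the inserted value down to the next row. The recording tableau Q records, in position (i, j), the step at which that cell was added to P.
  Insert 2 (step 1): P = [2];  Q = [1]
  Insert 1 (step 2): P = [1] / [2];  Q = [1] / [2]
  Insert 6 (step 3): P = [1, 6] / [2];  Q = [1, 3] / [2]
  Insert 7 (step 4): P = [1, 6, 7] / [2];  Q = [1, 3, 4] / [2]
  Insert 5 (step 5): P = [1, 5, 7] / [2, 6];  Q = [1, 3, 4] / [2, 5]
  Insert 3 (step 6): P = [1, 3, 7] / [2, 5] / [6];  Q = [1, 3, 4] / [2, 5] / [6]
  Insert 4 (step 7): P = [1, 3, 4] / [2, 5, 7] / [6];  Q = [1, 3, 4] / [2, 5, 7] / [6]
  Insert 8 (step 8): P = [1, 3, 4, 8] / [2, 5, 7] / [6];  Q = [1, 3, 4, 8] / [2, 5, 7] / [6]
Final shape: (4, 3, 1).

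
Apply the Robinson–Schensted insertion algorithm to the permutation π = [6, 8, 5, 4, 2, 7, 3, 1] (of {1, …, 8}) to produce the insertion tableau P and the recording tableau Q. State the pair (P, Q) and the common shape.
P = [1, 3] / [2, 7] / [4, 8] / [5] / [6];  Q = [1, 2] / [3, 6] / [4, 7] / [5] / [8];  common shape = (2, 2, 2, 1, 1)

Row-insert the values π_1, π_2, … into P one at a time, bumping the leftmost entry strictly greater than the inserted value down to the next row. The recording tableau Q records, in position (i, j), the step at which that cell was added to P.
  Insert 6 (step 1): P = [6];  Q = [1]
  Insert 8 (step 2): P = [6, 8];  Q = [1, 2]
  Insert 5 (step 3): P = [5, 8] / [6];  Q = [1, 2] / [3]
  Insert 4 (step 4): P = [4, 8] / [5] / [6];  Q = [1, 2] / [3] / [4]
  Insert 2 (step 5): P = [2, 8] / [4] / [5] / [6];  Q = [1, 2] / [3] / [4] / [5]
  Insert 7 (step 6): P = [2, 7] / [4, 8] / [5] / [6];  Q = [1, 2] / [3, 6] / [4] / [5]
  Insert 3 (step 7): P = [2, 3] / [4, 7] / [5, 8] / [6];  Q = [1, 2] / [3, 6] / [4, 7] / [5]
  Insert 1 (step 8): P = [1, 3] / [2, 7] / [4, 8] / [5] / [6];  Q = [1, 2] / [3, 6] / [4, 7] / [5] / [8]
Final shape: (2, 2, 2, 1, 1).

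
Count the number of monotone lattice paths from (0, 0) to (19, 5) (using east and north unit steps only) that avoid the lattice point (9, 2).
Number of paths = 26774

Total paths from (0, 0) to (19, 5): C(24, 19) = 42504. Paths through (9, 2): (paths (0, 0) → (9, 2)) × (paths (9, 2) → (19, 5)) = C(11, 9) · C(13, 10) = 55 · 286 = 15730. Avoidance count = 42504 − 15730 = 26774.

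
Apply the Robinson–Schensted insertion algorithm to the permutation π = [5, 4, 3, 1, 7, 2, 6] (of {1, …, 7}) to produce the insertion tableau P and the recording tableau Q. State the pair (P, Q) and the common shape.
P = [1, 2, 6] / [3, 7] / [4] / [5];  Q = [1, 5, 7] / [2, 6] / [3] / [4];  common shape = (3, 2, 1, 1)

Row-insert the values π_1, π_2, … into P one at a time, bumping the leftmost entry strictly greater than the inserted value down to the next row. The recording tableau Q records, in position (i, j), the step at which that cell was added to P.
  Insert 5 (step 1): P = [5];  Q = [1]
  Insert 4 (step 2): P = [4] / [5];  Q = [1] / [2]
  Insert 3 (step 3): P = [3] / [4] / [5];  Q = [1] / [2] / [3]
  Insert 1 (step 4): P = [1] / [3] / [4] / [5];  Q = [1] / [2] / [3] / [4]
  Insert 7 (step 5): P = [1, 7] / [3] / [4] / [5];  Q = [1, 5] / [2] / [3] / [4]
  Insert 2 (step 6): P = [1, 2] / [3, 7] / [4] / [5];  Q = [1, 5] / [2, 6] / [3] / [4]
  Insert 6 (step 7): P = [1, 2, 6] / [3, 7] / [4] / [5];  Q = [1, 5, 7] / [2, 6] / [3] / [4]
Final shape: (3, 2, 1, 1).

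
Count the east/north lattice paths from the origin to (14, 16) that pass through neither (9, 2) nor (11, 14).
Number of paths = 100259185

Inclusion–exclusion. Total paths: C(30, 14) = 145422675. Through P₁: C(11, 9)·C(19, 5) = 639540. Through P₂: C(25, 11)·C(5, 3) = 44574000. Since P₁ is strictly southwest of P₂, a monotone path through both must visit P₁ then P₂; paths through both = C(11, 9)·C(14, 2)·C(5, 3) = 50050. Avoid both = 145422675 − 639540 − 44574000 + 50050 = 100259185.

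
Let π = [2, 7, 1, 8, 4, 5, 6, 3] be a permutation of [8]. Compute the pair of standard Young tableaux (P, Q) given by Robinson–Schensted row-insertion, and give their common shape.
P = [1, 3, 5, 6] / [2, 4, 8] / [7];  Q = [1, 2, 4, 7] / [3, 5, 6] / [8];  common shape = (4, 3, 1)

Row-insert the values π_1, π_2, … into P one at a time, bumping the leftmost entry strictly greater than the inserted value down to the next row. The recording tableau Q records, in position (i, j), the step at which that cell was added to P.
  Insert 2 (step 1): P = [2];  Q = [1]
  Insert 7 (step 2): P = [2, 7];  Q = [1, 2]
  Insert 1 (step 3): P = [1, 7] / [2];  Q = [1, 2] / [3]
  Insert 8 (step 4): P = [1, 7, 8] / [2];  Q = [1, 2, 4] / [3]
  Insert 4 (step 5): P = [1, 4, 8] / [2, 7];  Q = [1, 2, 4] / [3, 5]
  Insert 5 (step 6): P = [1, 4, 5] / [2, 7, 8];  Q = [1, 2, 4] / [3, 5, 6]
  Insert 6 (step 7): P = [1, 4, 5, 6] / [2, 7, 8];  Q = [1, 2, 4, 7] / [3, 5, 6]
  Insert 3 (step 8): P = [1, 3, 5, 6] / [2, 4, 8] / [7];  Q = [1, 2, 4, 7] / [3, 5, 6] / [8]
Final shape: (4, 3, 1).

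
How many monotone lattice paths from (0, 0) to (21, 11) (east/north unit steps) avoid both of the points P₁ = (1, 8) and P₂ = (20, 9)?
Number of paths = 98964066

Inclusion–exclusion. Total paths: C(32, 21) = 129024480. Through P₁: C(9, 1)·C(23, 20) = 15939. Through P₂: C(29, 20)·C(3, 1) = 30045015. Since P₁ is strictly southwest of P₂, a monotone path through both must visit P₁ then P₂; paths through both = C(9, 1)·C(20, 19)·C(3, 1) = 540. Avoid both = 129024480 − 15939 − 30045015 + 540 = 98964066.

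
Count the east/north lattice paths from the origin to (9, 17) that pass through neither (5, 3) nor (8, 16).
Number of paths = 1544968

Inclusion–exclusion. Total paths: C(26, 9) = 3124550. Through P₁: C(8, 5)·C(18, 4) = 171360. Through P₂: C(24, 8)·C(2, 1) = 1470942. Since P₁ is strictly southwest of P₂, a monotone path through both must visit P₁ then P₂; paths through both = C(8, 5)·C(16, 3)·C(2, 1) = 62720. Avoid both = 3124550 − 171360 − 1470942 + 62720 = 1544968.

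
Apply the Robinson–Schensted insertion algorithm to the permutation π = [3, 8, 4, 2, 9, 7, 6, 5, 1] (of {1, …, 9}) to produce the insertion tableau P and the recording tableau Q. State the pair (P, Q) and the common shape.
P = [1, 4, 5] / [2, 6] / [3, 9] / [7] / [8];  Q = [1, 2, 5] / [3, 6] / [4, 7] / [8] / [9];  common shape = (3, 2, 2, 1, 1)

Row-insert the values π_1, π_2, … into P one at a time, bumping the leftmost entry strictly greater than the inserted value down to the next row. The recording tableau Q records, in position (i, j), the step at which that cell was added to P.
  Insert 3 (step 1): P = [3];  Q = [1]
  Insert 8 (step 2): P = [3, 8];  Q = [1, 2]
  Insert 4 (step 3): P = [3, 4] / [8];  Q = [1, 2] / [3]
  Insert 2 (step 4): P = [2, 4] / [3] / [8];  Q = [1, 2] / [3] / [4]
  Insert 9 (step 5): P = [2, 4, 9] / [3] / [8];  Q = [1, 2, 5] / [3] / [4]
  Insert 7 (step 6): P = [2, 4, 7] / [3, 9] / [8];  Q = [1, 2, 5] / [3, 6] / [4]
  Insert 6 (step 7): P = [2, 4, 6] / [3, 7] / [8, 9];  Q = [1, 2, 5] / [3, 6] / [4, 7]
  Insert 5 (step 8): P = [2, 4, 5] / [3, 6] / [7, 9] / [8];  Q = [1, 2, 5] / [3, 6] / [4, 7] / [8]
  Insert 1 (step 9): P = [1, 4, 5] / [2, 6] / [3, 9] / [7] / [8];  Q = [1, 2, 5] / [3, 6] / [4, 7] / [8] / [9]
Final shape: (3, 2, 2, 1, 1).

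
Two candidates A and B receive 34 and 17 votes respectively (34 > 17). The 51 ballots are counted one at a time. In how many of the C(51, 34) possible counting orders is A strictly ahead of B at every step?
Strict-lead orderings = 4923689695575

Total orderings of the 51 votes with 34 for A: C(51, 34) = 14771069086725. By the Bertrand ballot formula (Cycle Lemma / reflection principle), the number of orderings in which A is strictly ahead of B throughout is (p − q)/(p + q) · C(p + q, p) = (34 − 17)/(34 + 17) · 14771069086725 = 4923689695575.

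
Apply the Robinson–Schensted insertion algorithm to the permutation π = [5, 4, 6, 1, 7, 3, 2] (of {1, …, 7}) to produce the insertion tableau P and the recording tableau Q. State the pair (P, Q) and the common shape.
P = [1, 2, 7] / [3, 6] / [4] / [5];  Q = [1, 3, 5] / [2, 6] / [4] / [7];  common shape = (3, 2, 1, 1)

Row-insert the values π_1, π_2, … into P one at a time, bumping the leftmost entry strictly greater than the inserted value down to the next row. The recording tableau Q records, in position (i, j), the step at which that cell was added to P.
  Insert 5 (step 1): P = [5];  Q = [1]
  Insert 4 (step 2): P = [4] / [5];  Q = [1] / [2]
  Insert 6 (step 3): P = [4, 6] / [5];  Q = [1, 3] / [2]
  Insert 1 (step 4): P = [1, 6] / [4] / [5];  Q = [1, 3] / [2] / [4]
  Insert 7 (step 5): P = [1, 6, 7] / [4] / [5];  Q = [1, 3, 5] / [2] / [4]
  Insert 3 (step 6): P = [1, 3, 7] / [4, 6] / [5];  Q = [1, 3, 5] / [2, 6] / [4]
  Insert 2 (step 7): P = [1, 2, 7] / [3, 6] / [4] / [5];  Q = [1, 3, 5] / [2, 6] / [4] / [7]
Final shape: (3, 2, 1, 1).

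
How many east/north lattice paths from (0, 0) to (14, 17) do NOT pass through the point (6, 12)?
Number of paths = 241290657

Total paths from (0, 0) to (14, 17): C(31, 14) = 265182525. Paths through (6, 12): (paths (0, 0) → (6, 12)) × (paths (6, 12) → (14, 17)) = C(18, 6) · C(13, 8) = 18564 · 1287 = 23891868. Avoidance count = 265182525 − 23891868 = 241290657.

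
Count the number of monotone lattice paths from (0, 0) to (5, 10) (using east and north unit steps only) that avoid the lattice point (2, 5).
Number of paths = 1827

Total paths from (0, 0) to (5, 10): C(15, 5) = 3003. Paths through (2, 5): (paths (0, 0) → (2, 5)) × (paths (2, 5) → (5, 10)) = C(7, 2) · C(8, 3) = 21 · 56 = 1176. Avoidance count = 3003 − 1176 = 1827.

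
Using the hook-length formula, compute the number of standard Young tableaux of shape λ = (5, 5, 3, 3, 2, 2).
# SYT of shape (5, 5, 3, 3, 2, 2) = 72424352

Hook-length formula: f^λ = n! / Π hook(c), product over all cells c of the Young diagram. For λ = (5, 5, 3, 3, 2, 2), n = 20 boxes. Hook lengths by row (left-to-right, top-to-bottom): [10, 9, 6, 3, 2]; [9, 8, 5, 2, 1]; [6, 5, 2]; [5, 4, 1]; [3, 2]; [2, 1]. Product of hooks = 33592320000. So f^λ = 20! / 33592320000 = 2432902008176640000 / 33592320000 = 72424352.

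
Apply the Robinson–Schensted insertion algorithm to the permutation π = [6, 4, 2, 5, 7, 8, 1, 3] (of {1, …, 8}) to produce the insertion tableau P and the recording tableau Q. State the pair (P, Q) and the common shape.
P = [1, 3, 7, 8] / [2, 5] / [4] / [6];  Q = [1, 4, 5, 6] / [2, 8] / [3] / [7];  common shape = (4, 2, 1, 1)

Row-insert the values π_1, π_2, … into P one at a time, bumping the leftmost entry strictly greater than the inserted value down to the next row. The recording tableau Q records, in position (i, j), the step at which that cell was added to P.
  Insert 6 (step 1): P = [6];  Q = [1]
  Insert 4 (step 2): P = [4] / [6];  Q = [1] / [2]
  Insert 2 (step 3): P = [2] / [4] / [6];  Q = [1] / [2] / [3]
  Insert 5 (step 4): P = [2, 5] / [4] / [6];  Q = [1, 4] / [2] / [3]
  Insert 7 (step 5): P = [2, 5, 7] / [4] / [6];  Q = [1, 4, 5] / [2] / [3]
  Insert 8 (step 6): P = [2, 5, 7, 8] / [4] / [6];  Q = [1, 4, 5, 6] / [2] / [3]
  Insert 1 (step 7): P = [1, 5, 7, 8] / [2] / [4] / [6];  Q = [1, 4, 5, 6] / [2] / [3] / [7]
  Insert 3 (step 8): P = [1, 3, 7, 8] / [2, 5] / [4] / [6];  Q = [1, 4, 5, 6] / [2, 8] / [3] / [7]
Final shape: (4, 2, 1, 1).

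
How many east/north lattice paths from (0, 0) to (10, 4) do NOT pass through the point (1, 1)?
Number of paths = 561

Total paths from (0, 0) to (10, 4): C(14, 10) = 1001. Paths through (1, 1): (paths (0, 0) → (1, 1)) × (paths (1, 1) → (10, 4)) = C(2, 1) · C(12, 9) = 2 · 220 = 440. Avoidance count = 1001 − 440 = 561.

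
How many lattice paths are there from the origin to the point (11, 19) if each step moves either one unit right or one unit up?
Number of paths = 54627300

A monotone lattice path from (0, 0) to (11, 19) consists of 11 east steps and 19 north steps in some order, so it is determined by which 11 of the 30 steps are east. The count is C(30, 11) = 54627300.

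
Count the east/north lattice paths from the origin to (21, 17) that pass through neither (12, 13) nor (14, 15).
Number of paths = 23394078320

Inclusion–exclusion. Total paths: C(38, 21) = 28781143380. Through P₁: C(25, 12)·C(13, 9) = 3718214500. Through P₂: C(29, 14)·C(9, 7) = 2792115360. Since P₁ is strictly southwest of P₂, a monotone path through both must visit P₁ then P₂; paths through both = C(25, 12)·C(4, 2)·C(9, 7) = 1123264800. Avoid both = 28781143380 − 3718214500 − 2792115360 + 1123264800 = 23394078320.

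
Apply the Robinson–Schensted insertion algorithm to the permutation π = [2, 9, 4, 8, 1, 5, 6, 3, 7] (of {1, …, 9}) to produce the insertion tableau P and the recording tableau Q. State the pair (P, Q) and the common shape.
P = [1, 3, 5, 6, 7] / [2, 4] / [8] / [9];  Q = [1, 2, 4, 7, 9] / [3, 6] / [5] / [8];  common shape = (5, 2, 1, 1)

Row-insert the values π_1, π_2, … into P one at a time, bumping the leftmost entry strictly greater than the inserted value down to the next row. The recording tableau Q records, in position (i, j), the step at which that cell was added to P.
  Insert 2 (step 1): P = [2];  Q = [1]
  Insert 9 (step 2): P = [2, 9];  Q = [1, 2]
  Insert 4 (step 3): P = [2, 4] / [9];  Q = [1, 2] / [3]
  Insert 8 (step 4): P = [2, 4, 8] / [9];  Q = [1, 2, 4] / [3]
  Insert 1 (step 5): P = [1, 4, 8] / [2] / [9];  Q = [1, 2, 4] / [3] / [5]
  Insert 5 (step 6): P = [1, 4, 5] / [2, 8] / [9];  Q = [1, 2, 4] / [3, 6] / [5]
  Insert 6 (step 7): P = [1, 4, 5, 6] / [2, 8] / [9];  Q = [1, 2, 4, 7] / [3, 6] / [5]
  Insert 3 (step 8): P = [1, 3, 5, 6] / [2, 4] / [8] / [9];  Q = [1, 2, 4, 7] / [3, 6] / [5] / [8]
  Insert 7 (step 9): P = [1, 3, 5, 6, 7] / [2, 4] / [8] / [9];  Q = [1, 2, 4, 7, 9] / [3, 6] / [5] / [8]
Final shape: (5, 2, 1, 1).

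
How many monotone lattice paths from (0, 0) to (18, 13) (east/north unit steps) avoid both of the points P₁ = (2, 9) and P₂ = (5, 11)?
Number of paths = 205585710

Inclusion–exclusion. Total paths: C(31, 18) = 206253075. Through P₁: C(11, 2)·C(20, 16) = 266475. Through P₂: C(16, 5)·C(15, 13) = 458640. Since P₁ is strictly southwest of P₂, a monotone path through both must visit P₁ then P₂; paths through both = C(11, 2)·C(5, 3)·C(15, 13) = 57750. Avoid both = 206253075 − 266475 − 458640 + 57750 = 205585710.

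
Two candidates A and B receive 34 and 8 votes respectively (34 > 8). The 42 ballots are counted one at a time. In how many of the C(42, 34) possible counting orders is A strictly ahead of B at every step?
Strict-lead orderings = 73066305

Total orderings of the 42 votes with 34 for A: C(42, 34) = 118030185. By the Bertrand ballot formula (Cycle Lemma / reflection principle), the number of orderings in which A is strictly ahead of B throughout is (p − q)/(p + q) · C(p + q, p) = (34 − 8)/(34 + 8) · 118030185 = 73066305.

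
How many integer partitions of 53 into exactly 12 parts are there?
p(53, 12 parts) = 27156

Partitions of n into exactly k parts are in bijection with partitions of n − k into at most k parts (subtract 1 from each part). So p(53, exactly 12) = p(41, parts ≤ 12). Computing via the recurrence p(m, j) = p(m, j−1) + p(m−j, j) gives 27156.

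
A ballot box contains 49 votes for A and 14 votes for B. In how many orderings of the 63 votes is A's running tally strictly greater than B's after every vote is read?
Strict-lead orderings = 20770703107125

Total orderings of the 63 votes with 49 for A: C(63, 49) = 37387265592825. By the Bertrand ballot formula (Cycle Lemma / reflection principle), the number of orderings in which A is strictly ahead of B throughout is (p − q)/(p + q) · C(p + q, p) = (49 − 14)/(49 + 14) · 37387265592825 = 20770703107125.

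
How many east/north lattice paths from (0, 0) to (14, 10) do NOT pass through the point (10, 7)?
Number of paths = 1280576

Total paths from (0, 0) to (14, 10): C(24, 14) = 1961256. Paths through (10, 7): (paths (0, 0) → (10, 7)) × (paths (10, 7) → (14, 10)) = C(17, 10) · C(7, 4) = 19448 · 35 = 680680. Avoidance count = 1961256 − 680680 = 1280576.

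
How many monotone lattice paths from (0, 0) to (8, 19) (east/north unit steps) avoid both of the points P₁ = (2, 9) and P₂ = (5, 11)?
Number of paths = 1149665

Inclusion–exclusion. Total paths: C(27, 8) = 2220075. Through P₁: C(11, 2)·C(16, 6) = 440440. Through P₂: C(16, 5)·C(11, 3) = 720720. Since P₁ is strictly southwest of P₂, a monotone path through both must visit P₁ then P₂; paths through both = C(11, 2)·C(5, 3)·C(11, 3) = 90750. Avoid both = 2220075 − 440440 − 720720 + 90750 = 1149665.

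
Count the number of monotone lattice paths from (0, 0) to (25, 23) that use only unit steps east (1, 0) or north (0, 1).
Number of paths = 30957699535776

A monotone lattice path from (0, 0) to (25, 23) consists of 25 east steps and 23 north steps in some order, so it is determined by which 25 of the 48 steps are east. The count is C(48, 25) = 30957699535776.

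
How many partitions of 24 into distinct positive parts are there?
q(24) = 122

A partition into distinct parts is a strictly decreasing sequence summing to n. The recurrence d(n, m) = d(n, m−1) + d(n−m, m−1) (use part m at most once) with q(n) = d(n, n) gives q(24) = 122. (Euler's theorem: # distinct-part partitions = # odd-part partitions.)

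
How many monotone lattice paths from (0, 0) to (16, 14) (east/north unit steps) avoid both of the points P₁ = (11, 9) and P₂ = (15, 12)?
Number of paths = 68580975

Inclusion–exclusion. Total paths: C(30, 16) = 145422675. Through P₁: C(20, 11)·C(10, 5) = 42325920. Through P₂: C(27, 15)·C(3, 1) = 52151580. Since P₁ is strictly southwest of P₂, a monotone path through both must visit P₁ then P₂; paths through both = C(20, 11)·C(7, 4)·C(3, 1) = 17635800. Avoid both = 145422675 − 42325920 − 52151580 + 17635800 = 68580975.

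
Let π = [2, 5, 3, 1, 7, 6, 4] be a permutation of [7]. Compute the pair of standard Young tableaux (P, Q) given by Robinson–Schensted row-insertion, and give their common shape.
P = [1, 3, 4] / [2, 6] / [5, 7];  Q = [1, 2, 5] / [3, 6] / [4, 7];  common shape = (3, 2, 2)

Row-insert the values π_1, π_2, … into P one at a time, bumping the leftmost entry strictly greater than the inserted value down to the next row. The recording tableau Q records, in position (i, j), the step at which that cell was added to P.
  Insert 2 (step 1): P = [2];  Q = [1]
  Insert 5 (step 2): P = [2, 5];  Q = [1, 2]
  Insert 3 (step 3): P = [2, 3] / [5];  Q = [1, 2] / [3]
  Insert 1 (step 4): P = [1, 3] / [2] / [5];  Q = [1, 2] / [3] / [4]
  Insert 7 (step 5): P = [1, 3, 7] / [2] / [5];  Q = [1, 2, 5] / [3] / [4]
  Insert 6 (step 6): P = [1, 3, 6] / [2, 7] / [5];  Q = [1, 2, 5] / [3, 6] / [4]
  Insert 4 (step 7): P = [1, 3, 4] / [2, 6] / [5, 7];  Q = [1, 2, 5] / [3, 6] / [4, 7]
Final shape: (3, 2, 2).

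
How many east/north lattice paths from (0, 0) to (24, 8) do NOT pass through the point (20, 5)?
Number of paths = 8658750

Total paths from (0, 0) to (24, 8): C(32, 24) = 10518300. Paths through (20, 5): (paths (0, 0) → (20, 5)) × (paths (20, 5) → (24, 8)) = C(25, 20) · C(7, 4) = 53130 · 35 = 1859550. Avoidance count = 10518300 − 1859550 = 8658750.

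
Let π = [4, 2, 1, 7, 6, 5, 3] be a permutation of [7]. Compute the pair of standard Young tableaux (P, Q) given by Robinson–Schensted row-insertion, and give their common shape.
P = [1, 3] / [2, 5] / [4, 6] / [7];  Q = [1, 4] / [2, 5] / [3, 6] / [7];  common shape = (2, 2, 2, 1)

Row-insert the values π_1, π_2, … into P one at a time, bumping the leftmost entry strictly greater than the inserted value down to the next row. The recording tableau Q records, in position (i, j), the step at which that cell was added to P.
  Insert 4 (step 1): P = [4];  Q = [1]
  Insert 2 (step 2): P = [2] / [4];  Q = [1] / [2]
  Insert 1 (step 3): P = [1] / [2] / [4];  Q = [1] / [2] / [3]
  Insert 7 (step 4): P = [1, 7] / [2] / [4];  Q = [1, 4] / [2] / [3]
  Insert 6 (step 5): P = [1, 6] / [2, 7] / [4];  Q = [1, 4] / [2, 5] / [3]
  Insert 5 (step 6): P = [1, 5] / [2, 6] / [4, 7];  Q = [1, 4] / [2, 5] / [3, 6]
  Insert 3 (step 7): P = [1, 3] / [2, 5] / [4, 6] / [7];  Q = [1, 4] / [2, 5] / [3, 6] / [7]
Final shape: (2, 2, 2, 1).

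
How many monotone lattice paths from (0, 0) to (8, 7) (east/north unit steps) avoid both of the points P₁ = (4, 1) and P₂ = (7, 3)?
Number of paths = 5035

Inclusion–exclusion. Total paths: C(15, 8) = 6435. Through P₁: C(5, 4)·C(10, 4) = 1050. Through P₂: C(10, 7)·C(5, 1) = 600. Since P₁ is strictly southwest of P₂, a monotone path through both must visit P₁ then P₂; paths through both = C(5, 4)·C(5, 3)·C(5, 1) = 250. Avoid both = 6435 − 1050 − 600 + 250 = 5035.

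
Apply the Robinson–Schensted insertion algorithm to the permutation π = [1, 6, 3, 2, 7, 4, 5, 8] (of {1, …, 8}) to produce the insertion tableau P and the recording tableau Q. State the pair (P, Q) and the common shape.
P = [1, 2, 4, 5, 8] / [3, 7] / [6];  Q = [1, 2, 5, 7, 8] / [3, 6] / [4];  common shape = (5, 2, 1)

Row-insert the values π_1, π_2, … into P one at a time, bumping the leftmost entry strictly greater than the inserted value down to the next row. The recording tableau Q records, in position (i, j), the step at which that cell was added to P.
  Insert 1 (step 1): P = [1];  Q = [1]
  Insert 6 (step 2): P = [1, 6];  Q = [1, 2]
  Insert 3 (step 3): P = [1, 3] / [6];  Q = [1, 2] / [3]
  Insert 2 (step 4): P = [1, 2] / [3] / [6];  Q = [1, 2] / [3] / [4]
  Insert 7 (step 5): P = [1, 2, 7] / [3] / [6];  Q = [1, 2, 5] / [3] / [4]
  Insert 4 (step 6): P = [1, 2, 4] / [3, 7] / [6];  Q = [1, 2, 5] / [3, 6] / [4]
  Insert 5 (step 7): P = [1, 2, 4, 5] / [3, 7] / [6];  Q = [1, 2, 5, 7] / [3, 6] / [4]
  Insert 8 (step 8): P = [1, 2, 4, 5, 8] / [3, 7] / [6];  Q = [1, 2, 5, 7, 8] / [3, 6] / [4]
Final shape: (5, 2, 1).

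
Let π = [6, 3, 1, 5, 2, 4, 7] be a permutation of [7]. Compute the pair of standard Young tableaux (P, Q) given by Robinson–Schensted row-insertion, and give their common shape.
P = [1, 2, 4, 7] / [3, 5] / [6];  Q = [1, 4, 6, 7] / [2, 5] / [3];  common shape = (4, 2, 1)

Row-insert the values π_1, π_2, … into P one at a time, bumping the leftmost entry strictly greater than the inserted value down to the next row. The recording tableau Q records, in position (i, j), the step at which that cell was added to P.
  Insert 6 (step 1): P = [6];  Q = [1]
  Insert 3 (step 2): P = [3] / [6];  Q = [1] / [2]
  Insert 1 (step 3): P = [1] / [3] / [6];  Q = [1] / [2] / [3]
  Insert 5 (step 4): P = [1, 5] / [3] / [6];  Q = [1, 4] / [2] / [3]
  Insert 2 (step 5): P = [1, 2] / [3, 5] / [6];  Q = [1, 4] / [2, 5] / [3]
  Insert 4 (step 6): P = [1, 2, 4] / [3, 5] / [6];  Q = [1, 4, 6] / [2, 5] / [3]
  Insert 7 (step 7): P = [1, 2, 4, 7] / [3, 5] / [6];  Q = [1, 4, 6, 7] / [2, 5] / [3]
Final shape: (4, 2, 1).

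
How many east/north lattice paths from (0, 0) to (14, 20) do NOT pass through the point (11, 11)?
Number of paths = 1236780600

Total paths from (0, 0) to (14, 20): C(34, 14) = 1391975640. Paths through (11, 11): (paths (0, 0) → (11, 11)) × (paths (11, 11) → (14, 20)) = C(22, 11) · C(12, 3) = 705432 · 220 = 155195040. Avoidance count = 1391975640 − 155195040 = 1236780600.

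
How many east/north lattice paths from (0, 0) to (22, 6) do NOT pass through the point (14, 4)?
Number of paths = 239040

Total paths from (0, 0) to (22, 6): C(28, 22) = 376740. Paths through (14, 4): (paths (0, 0) → (14, 4)) × (paths (14, 4) → (22, 6)) = C(18, 14) · C(10, 8) = 3060 · 45 = 137700. Avoidance count = 376740 − 137700 = 239040.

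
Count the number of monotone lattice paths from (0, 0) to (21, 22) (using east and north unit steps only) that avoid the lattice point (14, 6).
Number of paths = 1042547196540

Total paths from (0, 0) to (21, 22): C(43, 21) = 1052049481860. Paths through (14, 6): (paths (0, 0) → (14, 6)) × (paths (14, 6) → (21, 22)) = C(20, 14) · C(23, 7) = 38760 · 245157 = 9502285320. Avoidance count = 1052049481860 − 9502285320 = 1042547196540.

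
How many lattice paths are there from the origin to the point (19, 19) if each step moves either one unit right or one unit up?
Number of paths = 35345263800

A monotone lattice path from (0, 0) to (19, 19) consists of 19 east steps and 19 north steps in some order, so it is determined by which 19 of the 38 steps are east. The count is C(38, 19) = 35345263800.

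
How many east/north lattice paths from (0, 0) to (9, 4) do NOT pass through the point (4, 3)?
Number of paths = 505

Total paths from (0, 0) to (9, 4): C(13, 9) = 715. Paths through (4, 3): (paths (0, 0) → (4, 3)) × (paths (4, 3) → (9, 4)) = C(7, 4) · C(6, 5) = 35 · 6 = 210. Avoidance count = 715 − 210 = 505.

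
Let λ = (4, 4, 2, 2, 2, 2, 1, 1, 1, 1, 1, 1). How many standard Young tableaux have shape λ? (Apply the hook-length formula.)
# SYT of shape (4, 4, 2, 2, 2, 2, 1, 1, 1, 1, 1, 1) = 58198140

Hook-length formula: f^λ = n! / Π hook(c), product over all cells c of the Young diagram. For λ = (4, 4, 2, 2, 2, 2, 1, 1, 1, 1, 1, 1), n = 22 boxes. Hook lengths by row (left-to-right, top-to-bottom): [15, 8, 3, 2]; [14, 7, 2, 1]; [11, 4]; [10, 3]; [9, 2]; [8, 1]; [6]; [5]; [4]; [3]; [2]; [1]. Product of hooks = 19313344512000. So f^λ = 22! / 19313344512000 = 1124000727777607680000 / 19313344512000 = 58198140.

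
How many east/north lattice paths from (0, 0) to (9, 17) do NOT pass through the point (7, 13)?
Number of paths = 1961750

Total paths from (0, 0) to (9, 17): C(26, 9) = 3124550. Paths through (7, 13): (paths (0, 0) → (7, 13)) × (paths (7, 13) → (9, 17)) = C(20, 7) · C(6, 2) = 77520 · 15 = 1162800. Avoidance count = 3124550 − 1162800 = 1961750.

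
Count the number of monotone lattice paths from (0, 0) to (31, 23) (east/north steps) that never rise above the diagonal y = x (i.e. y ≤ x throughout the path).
Number of paths = 305417807763705

By the reflection principle (André's argument), the number of monotone paths to (31, 23) with n ≤ m that never go above y = x is C(54, 31) − C(54, 32) = 1085929983159840 − 780512175396135 = 305417807763705.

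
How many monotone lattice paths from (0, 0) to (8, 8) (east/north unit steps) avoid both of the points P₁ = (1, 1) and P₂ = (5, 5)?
Number of paths = 3766

Inclusion–exclusion. Total paths: C(16, 8) = 12870. Through P₁: C(2, 1)·C(14, 7) = 6864. Through P₂: C(10, 5)·C(6, 3) = 5040. Since P₁ is strictly southwest of P₂, a monotone path through both must visit P₁ then P₂; paths through both = C(2, 1)·C(8, 4)·C(6, 3) = 2800. Avoid both = 12870 − 6864 − 5040 + 2800 = 3766.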